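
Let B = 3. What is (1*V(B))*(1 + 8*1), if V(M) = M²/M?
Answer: 27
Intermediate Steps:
V(M) = M
(1*V(B))*(1 + 8*1) = (1*3)*(1 + 8*1) = 3*(1 + 8) = 3*9 = 27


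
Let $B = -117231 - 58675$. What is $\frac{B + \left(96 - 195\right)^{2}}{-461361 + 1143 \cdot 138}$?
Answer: $\frac{166105}{303627} \approx 0.54707$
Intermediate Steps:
$B = -175906$
$\frac{B + \left(96 - 195\right)^{2}}{-461361 + 1143 \cdot 138} = \frac{-175906 + \left(96 - 195\right)^{2}}{-461361 + 1143 \cdot 138} = \frac{-175906 + \left(-99\right)^{2}}{-461361 + 157734} = \frac{-175906 + 9801}{-303627} = \left(-166105\right) \left(- \frac{1}{303627}\right) = \frac{166105}{303627}$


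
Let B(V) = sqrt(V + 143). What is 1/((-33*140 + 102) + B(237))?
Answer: -2259/10205972 - sqrt(95)/10205972 ≈ -0.00022230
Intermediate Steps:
B(V) = sqrt(143 + V)
1/((-33*140 + 102) + B(237)) = 1/((-33*140 + 102) + sqrt(143 + 237)) = 1/((-4620 + 102) + sqrt(380)) = 1/(-4518 + 2*sqrt(95))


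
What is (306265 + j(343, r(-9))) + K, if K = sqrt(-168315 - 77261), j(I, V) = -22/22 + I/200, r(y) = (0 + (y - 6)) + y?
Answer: 61253143/200 + 2*I*sqrt(61394) ≈ 3.0627e+5 + 495.56*I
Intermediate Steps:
r(y) = -6 + 2*y (r(y) = (0 + (-6 + y)) + y = (-6 + y) + y = -6 + 2*y)
j(I, V) = -1 + I/200 (j(I, V) = -22*1/22 + I*(1/200) = -1 + I/200)
K = 2*I*sqrt(61394) (K = sqrt(-245576) = 2*I*sqrt(61394) ≈ 495.56*I)
(306265 + j(343, r(-9))) + K = (306265 + (-1 + (1/200)*343)) + 2*I*sqrt(61394) = (306265 + (-1 + 343/200)) + 2*I*sqrt(61394) = (306265 + 143/200) + 2*I*sqrt(61394) = 61253143/200 + 2*I*sqrt(61394)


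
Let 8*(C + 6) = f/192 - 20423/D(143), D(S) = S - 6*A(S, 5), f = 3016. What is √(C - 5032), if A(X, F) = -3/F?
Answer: I*√1563934049013/17592 ≈ 71.088*I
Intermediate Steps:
D(S) = 18/5 + S (D(S) = S - (-18)/5 = S - 6*(-⅗) = S + 18/5 = 18/5 + S)
C = -3018835/140736 (C = -6 + (3016/192 - 20423/(18/5 + 143))/8 = -6 + (3016*(1/192) - 20423/733/5)/8 = -6 + (377/24 - 20423*5/733)/8 = -6 + (377/24 - 102115/733)/8 = -6 + (⅛)*(-2174419/17592) = -6 - 2174419/140736 = -3018835/140736 ≈ -21.450)
√(C - 5032) = √(-3018835/140736 - 5032) = √(-711202387/140736) = I*√1563934049013/17592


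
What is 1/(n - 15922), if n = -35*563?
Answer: -1/35627 ≈ -2.8069e-5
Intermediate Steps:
n = -19705
1/(n - 15922) = 1/(-19705 - 15922) = 1/(-35627) = -1/35627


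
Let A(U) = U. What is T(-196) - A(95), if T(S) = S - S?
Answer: -95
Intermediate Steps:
T(S) = 0
T(-196) - A(95) = 0 - 1*95 = 0 - 95 = -95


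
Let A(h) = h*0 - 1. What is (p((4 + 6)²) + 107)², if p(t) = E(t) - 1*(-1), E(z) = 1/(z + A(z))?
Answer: 114340249/9801 ≈ 11666.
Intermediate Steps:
A(h) = -1 (A(h) = 0 - 1 = -1)
E(z) = 1/(-1 + z) (E(z) = 1/(z - 1) = 1/(-1 + z))
p(t) = 1 + 1/(-1 + t) (p(t) = 1/(-1 + t) - 1*(-1) = 1/(-1 + t) + 1 = 1 + 1/(-1 + t))
(p((4 + 6)²) + 107)² = ((4 + 6)²/(-1 + (4 + 6)²) + 107)² = (10²/(-1 + 10²) + 107)² = (100/(-1 + 100) + 107)² = (100/99 + 107)² = (10693/99)² = 114340249/9801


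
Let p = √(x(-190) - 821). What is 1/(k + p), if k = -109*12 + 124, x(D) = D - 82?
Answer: -1184/1402949 - I*√1093/1402949 ≈ -0.00084394 - 2.3565e-5*I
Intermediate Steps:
x(D) = -82 + D
p = I*√1093 (p = √((-82 - 190) - 821) = √(-272 - 821) = √(-1093) = I*√1093 ≈ 33.061*I)
k = -1184 (k = -1308 + 124 = -1184)
1/(k + p) = 1/(-1184 + I*√1093)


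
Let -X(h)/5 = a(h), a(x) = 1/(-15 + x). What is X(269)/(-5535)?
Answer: 1/281178 ≈ 3.5565e-6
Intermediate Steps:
X(h) = -5/(-15 + h)
X(269)/(-5535) = -5/(-15 + 269)/(-5535) = -5/254*(-1/5535) = 1/281178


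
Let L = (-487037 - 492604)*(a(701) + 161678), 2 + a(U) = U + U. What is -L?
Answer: 159757894998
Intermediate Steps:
a(U) = -2 + 2*U (a(U) = -2 + (U + U) = -2 + 2*U)
L = -159757894998 (L = (-487037 - 492604)*((-2 + 2*701) + 161678) = -979641*((-2 + 1402) + 161678) = -979641*(1400 + 161678) = -979641*163078 = -159757894998)
-L = -1*(-159757894998) = 159757894998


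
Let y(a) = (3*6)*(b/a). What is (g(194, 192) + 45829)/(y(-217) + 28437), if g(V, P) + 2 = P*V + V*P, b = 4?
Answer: 26110091/6170757 ≈ 4.2313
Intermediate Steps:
y(a) = 72/a (y(a) = (3*6)*(4/a) = 18*(4/a) = 72/a)
g(V, P) = -2 + 2*P*V (g(V, P) = -2 + (P*V + V*P) = -2 + (P*V + P*V) = -2 + 2*P*V)
(g(194, 192) + 45829)/(y(-217) + 28437) = ((-2 + 2*192*194) + 45829)/(72/(-217) + 28437) = ((-2 + 74496) + 45829)/(72*(-1/217) + 28437) = (74494 + 45829)/(-72/217 + 28437) = 120323/(6170757/217) = 120323*(217/6170757) = 26110091/6170757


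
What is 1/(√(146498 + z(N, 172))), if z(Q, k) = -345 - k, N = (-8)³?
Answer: √145981/145981 ≈ 0.0026173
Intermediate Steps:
N = -512
1/(√(146498 + z(N, 172))) = 1/(√(146498 + (-345 - 1*172))) = 1/(√(146498 + (-345 - 172))) = 1/(√(146498 - 517)) = 1/(√145981) = √145981/145981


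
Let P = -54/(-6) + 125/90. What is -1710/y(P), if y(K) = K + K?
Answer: -15390/187 ≈ -82.299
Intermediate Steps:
P = 187/18 (P = -54*(-⅙) + 125*(1/90) = 9 + 25/18 = 187/18 ≈ 10.389)
y(K) = 2*K
-1710/y(P) = -1710/(2*(187/18)) = -1710/187/9 = -1710*9/187 = -15390/187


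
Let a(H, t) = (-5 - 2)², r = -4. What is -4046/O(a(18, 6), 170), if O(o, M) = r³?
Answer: 2023/32 ≈ 63.219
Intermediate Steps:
a(H, t) = 49 (a(H, t) = (-7)² = 49)
O(o, M) = -64 (O(o, M) = (-4)³ = -64)
-4046/O(a(18, 6), 170) = -4046/(-64) = -4046*(-1/64) = 2023/32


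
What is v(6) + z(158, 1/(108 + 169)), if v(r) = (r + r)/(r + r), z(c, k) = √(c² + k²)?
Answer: 1 + √1915462757/277 ≈ 159.00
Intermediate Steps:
v(r) = 1 (v(r) = (2*r)/((2*r)) = (2*r)*(1/(2*r)) = 1)
v(6) + z(158, 1/(108 + 169)) = 1 + √(158² + (1/(108 + 169))²) = 1 + √(24964 + (1/277)²) = 1 + √(24964 + 1/76729) = 1 + √(1915462757/76729) = 1 + √1915462757/277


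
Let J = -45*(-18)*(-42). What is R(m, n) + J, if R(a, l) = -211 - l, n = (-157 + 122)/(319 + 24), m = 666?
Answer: -1677314/49 ≈ -34231.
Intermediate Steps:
n = -5/49 (n = -35/343 = -35*1/343 = -5/49 ≈ -0.10204)
J = -34020 (J = 810*(-42) = -34020)
R(m, n) + J = (-211 - 1*(-5/49)) - 34020 = (-211 + 5/49) - 34020 = -10334/49 - 34020 = -1677314/49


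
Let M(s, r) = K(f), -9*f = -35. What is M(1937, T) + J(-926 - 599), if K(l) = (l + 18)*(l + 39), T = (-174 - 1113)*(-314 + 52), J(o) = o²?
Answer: 188451667/81 ≈ 2.3266e+6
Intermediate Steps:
f = 35/9 (f = -⅑*(-35) = 35/9 ≈ 3.8889)
T = 337194 (T = -1287*(-262) = 337194)
K(l) = (18 + l)*(39 + l)
M(s, r) = 76042/81 (M(s, r) = 702 + (35/9)² + 57*(35/9) = 702 + 1225/81 + 665/3 = 76042/81)
M(1937, T) + J(-926 - 599) = 76042/81 + (-926 - 599)² = 76042/81 + (-1525)² = 76042/81 + 2325625 = 188451667/81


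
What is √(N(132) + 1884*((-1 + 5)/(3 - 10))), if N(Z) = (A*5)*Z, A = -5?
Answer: 6*I*√5957/7 ≈ 66.156*I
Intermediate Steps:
N(Z) = -25*Z (N(Z) = (-5*5)*Z = -25*Z)
√(N(132) + 1884*((-1 + 5)/(3 - 10))) = √(-25*132 + 1884*((-1 + 5)/(3 - 10))) = √(-3300 + 1884*(4/(-7))) = √(-3300 + 1884*(4*(-⅐))) = √(-3300 + 1884*(-4/7)) = √(-3300 - 7536/7) = √(-30636/7) = 6*I*√5957/7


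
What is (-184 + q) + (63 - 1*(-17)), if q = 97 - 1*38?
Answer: -45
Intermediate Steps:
q = 59 (q = 97 - 38 = 59)
(-184 + q) + (63 - 1*(-17)) = (-184 + 59) + (63 - 1*(-17)) = -125 + (63 + 17) = -125 + 80 = -45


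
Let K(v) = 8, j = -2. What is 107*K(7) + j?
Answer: 854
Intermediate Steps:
107*K(7) + j = 107*8 - 2 = 856 - 2 = 854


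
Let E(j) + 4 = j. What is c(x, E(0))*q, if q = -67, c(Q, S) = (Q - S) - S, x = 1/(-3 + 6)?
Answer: -1675/3 ≈ -558.33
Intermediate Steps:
E(j) = -4 + j
x = 1/3 ≈ 0.33333
c(Q, S) = Q - 2*S
c(x, E(0))*q = (1/3 - 2*(-4 + 0))*(-67) = (1/3 - 2*(-4))*(-67) = (1/3 + 8)*(-67) = (25/3)*(-67) = -1675/3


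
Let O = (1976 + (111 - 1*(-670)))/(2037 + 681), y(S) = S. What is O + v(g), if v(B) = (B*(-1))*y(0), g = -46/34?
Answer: 919/906 ≈ 1.0143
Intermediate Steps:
g = -23/17 (g = -46*1/34 = -23/17 ≈ -1.3529)
v(B) = 0 (v(B) = (B*(-1))*0 = -B*0 = 0)
O = 919/906 (O = (1976 + (111 + 670))/2718 = (1976 + 781)*(1/2718) = 2757*(1/2718) = 919/906 ≈ 1.0143)
O + v(g) = 919/906 + 0 = 919/906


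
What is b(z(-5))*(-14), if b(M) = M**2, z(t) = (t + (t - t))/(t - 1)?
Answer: -175/18 ≈ -9.7222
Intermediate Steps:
z(t) = t/(-1 + t) (z(t) = (t + 0)/(-1 + t) = t/(-1 + t))
b(z(-5))*(-14) = (-5/(-1 - 5))**2*(-14) = (-5/(-6))**2*(-14) = (-5*(-1/6))**2*(-14) = (5/6)**2*(-14) = (25/36)*(-14) = -175/18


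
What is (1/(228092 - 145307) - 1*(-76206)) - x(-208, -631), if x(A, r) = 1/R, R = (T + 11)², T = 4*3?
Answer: 3337309470334/43793265 ≈ 76206.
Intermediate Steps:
T = 12
R = 529 (R = (12 + 11)² = 23² = 529)
x(A, r) = 1/529
(1/(228092 - 145307) - 1*(-76206)) - x(-208, -631) = (1/(228092 - 145307) - 1*(-76206)) - 1*1/529 = (1/82785 + 76206) - 1/529 = 6308713711/82785 - 1/529 = 3337309470334/43793265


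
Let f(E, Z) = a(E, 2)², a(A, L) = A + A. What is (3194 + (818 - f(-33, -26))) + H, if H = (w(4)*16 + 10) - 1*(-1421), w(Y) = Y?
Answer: 1151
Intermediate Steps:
a(A, L) = 2*A
f(E, Z) = 4*E² (f(E, Z) = (2*E)² = 4*E²)
H = 1495 (H = (4*16 + 10) - 1*(-1421) = (64 + 10) + 1421 = 74 + 1421 = 1495)
(3194 + (818 - f(-33, -26))) + H = (3194 + (818 - 4*(-33)²)) + 1495 = (3194 + (818 - 4*1089)) + 1495 = (3194 + (818 - 1*4356)) + 1495 = (3194 + (818 - 4356)) + 1495 = (3194 - 3538) + 1495 = -344 + 1495 = 1151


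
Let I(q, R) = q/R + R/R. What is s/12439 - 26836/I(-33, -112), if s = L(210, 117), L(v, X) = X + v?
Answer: -37387009033/1803655 ≈ -20728.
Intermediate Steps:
s = 327 (s = 117 + 210 = 327)
I(q, R) = 1 + q/R (I(q, R) = q/R + 1 = 1 + q/R)
s/12439 - 26836/I(-33, -112) = 327/12439 - 26836*(-112/(-112 - 33)) = 327*(1/12439) - 26836/((-1/112*(-145))) = 327/12439 - 26836/145/112 = 327/12439 - 26836*112/145 = 327/12439 - 3005632/145 = -37387009033/1803655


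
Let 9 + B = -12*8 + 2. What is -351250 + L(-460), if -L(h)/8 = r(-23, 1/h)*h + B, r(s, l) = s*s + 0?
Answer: 1596294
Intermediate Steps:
r(s, l) = s² (r(s, l) = s² + 0 = s²)
B = -103 (B = -9 + (-12*8 + 2) = -9 + (-96 + 2) = -9 - 94 = -103)
L(h) = 824 - 4232*h (L(h) = -8*((-23)²*h - 103) = -8*(529*h - 103) = -8*(-103 + 529*h) = 824 - 4232*h)
-351250 + L(-460) = -351250 + (824 - 4232*(-460)) = -351250 + (824 + 1946720) = -351250 + 1947544 = 1596294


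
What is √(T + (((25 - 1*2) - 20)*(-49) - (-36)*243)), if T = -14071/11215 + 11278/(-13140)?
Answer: √207486106403269210/4912170 ≈ 92.730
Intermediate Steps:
T = -31137571/14736510 (T = -14071*1/11215 + 11278*(-1/13140) = -14071/11215 - 5639/6570 = -31137571/14736510 ≈ -2.1130)
√(T + (((25 - 1*2) - 20)*(-49) - (-36)*243)) = √(-31137571/14736510 + (((25 - 1*2) - 20)*(-49) - (-36)*243)) = √(-31137571/14736510 + (((25 - 2) - 20)*(-49) - 1*(-8748))) = √(-31137571/14736510 + ((23 - 20)*(-49) + 8748)) = √(-31137571/14736510 + (3*(-49) + 8748)) = √(-31137571/14736510 + (-147 + 8748)) = √(-31137571/14736510 + 8601) = √(126717584939/14736510) = √207486106403269210/4912170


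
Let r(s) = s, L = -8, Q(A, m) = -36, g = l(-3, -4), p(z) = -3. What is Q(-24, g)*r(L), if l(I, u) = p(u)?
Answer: 288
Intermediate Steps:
l(I, u) = -3
g = -3
Q(-24, g)*r(L) = -36*(-8) = 288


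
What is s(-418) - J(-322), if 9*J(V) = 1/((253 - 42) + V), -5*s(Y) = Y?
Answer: 417587/4995 ≈ 83.601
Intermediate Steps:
s(Y) = -Y/5
J(V) = 1/(9*(211 + V)) (J(V) = 1/(9*((253 - 42) + V)) = 1/(9*(211 + V)))
s(-418) - J(-322) = -1/5*(-418) - 1/(9*(211 - 322)) = 418/5 - 1/(9*(-111)) = 418/5 - (-1)/(9*111) = 418/5 - 1*(-1/999) = 418/5 + 1/999 = 417587/4995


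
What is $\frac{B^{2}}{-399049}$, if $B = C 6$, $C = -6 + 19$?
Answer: $- \frac{6084}{399049} \approx -0.015246$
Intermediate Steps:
$C = 13$
$B = 78$ ($B = 13 \cdot 6 = 78$)
$\frac{B^{2}}{-399049} = \frac{78^{2}}{-399049} = 6084 \left(- \frac{1}{399049}\right) = - \frac{6084}{399049}$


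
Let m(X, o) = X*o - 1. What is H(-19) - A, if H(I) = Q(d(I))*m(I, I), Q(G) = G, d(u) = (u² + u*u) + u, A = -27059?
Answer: 280139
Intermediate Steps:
m(X, o) = -1 + X*o
d(u) = u + 2*u² (d(u) = (u² + u²) + u = 2*u² + u = u + 2*u²)
H(I) = I*(1 + 2*I)*(-1 + I²) (H(I) = (I*(1 + 2*I))*(-1 + I*I) = (I*(1 + 2*I))*(-1 + I²) = I*(1 + 2*I)*(-1 + I²))
H(-19) - A = -19*(1 + 2*(-19))*(-1 + (-19)²) - 1*(-27059) = -19*(1 - 38)*(-1 + 361) + 27059 = -19*(-37)*360 + 27059 = 253080 + 27059 = 280139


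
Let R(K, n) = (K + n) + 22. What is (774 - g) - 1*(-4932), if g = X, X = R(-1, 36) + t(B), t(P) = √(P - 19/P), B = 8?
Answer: 5649 - 3*√10/4 ≈ 5646.6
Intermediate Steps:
R(K, n) = 22 + K + n
X = 57 + 3*√10/4 (X = (22 - 1 + 36) + √(8 - 19/8) = 57 + √(8 - 19*⅛) = 57 + √(8 - 19/8) = 57 + √(45/8) = 57 + 3*√10/4 ≈ 59.372)
g = 57 + 3*√10/4 ≈ 59.372
(774 - g) - 1*(-4932) = (774 - (57 + 3*√10/4)) - 1*(-4932) = (774 + (-57 - 3*√10/4)) + 4932 = (717 - 3*√10/4) + 4932 = 5649 - 3*√10/4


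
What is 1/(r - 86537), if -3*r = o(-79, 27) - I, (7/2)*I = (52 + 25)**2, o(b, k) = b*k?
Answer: -3/255784 ≈ -1.1729e-5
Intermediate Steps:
I = 1694 (I = 2*(52 + 25)**2/7 = (2/7)*77**2 = (2/7)*5929 = 1694)
r = 3827/3 (r = -(-79*27 - 1*1694)/3 = -(-2133 - 1694)/3 = -1/3*(-3827) = 3827/3 ≈ 1275.7)
1/(r - 86537) = 1/(3827/3 - 86537) = 1/(-255784/3) = -3/255784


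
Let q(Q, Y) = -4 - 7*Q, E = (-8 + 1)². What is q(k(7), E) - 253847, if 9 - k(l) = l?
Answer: -253865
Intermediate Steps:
E = 49 (E = (-7)² = 49)
k(l) = 9 - l
q(k(7), E) - 253847 = (-4 - 7*(9 - 1*7)) - 253847 = (-4 - 7*(9 - 7)) - 253847 = (-4 - 7*2) - 253847 = (-4 - 14) - 253847 = -18 - 253847 = -253865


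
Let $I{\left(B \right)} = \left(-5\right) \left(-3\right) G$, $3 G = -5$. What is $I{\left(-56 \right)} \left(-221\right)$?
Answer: $5525$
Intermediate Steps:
$G = - \frac{5}{3}$ ($G = \frac{1}{3} \left(-5\right) = - \frac{5}{3} \approx -1.6667$)
$I{\left(B \right)} = -25$ ($I{\left(B \right)} = \left(-5\right) \left(-3\right) \left(- \frac{5}{3}\right) = 15 \left(- \frac{5}{3}\right) = -25$)
$I{\left(-56 \right)} \left(-221\right) = \left(-25\right) \left(-221\right) = 5525$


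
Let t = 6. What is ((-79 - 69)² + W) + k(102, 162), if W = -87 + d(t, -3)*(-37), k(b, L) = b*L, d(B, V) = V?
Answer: 38452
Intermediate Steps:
k(b, L) = L*b
W = 24 (W = -87 - 3*(-37) = -87 + 111 = 24)
((-79 - 69)² + W) + k(102, 162) = ((-79 - 69)² + 24) + 162*102 = ((-148)² + 24) + 16524 = (21904 + 24) + 16524 = 21928 + 16524 = 38452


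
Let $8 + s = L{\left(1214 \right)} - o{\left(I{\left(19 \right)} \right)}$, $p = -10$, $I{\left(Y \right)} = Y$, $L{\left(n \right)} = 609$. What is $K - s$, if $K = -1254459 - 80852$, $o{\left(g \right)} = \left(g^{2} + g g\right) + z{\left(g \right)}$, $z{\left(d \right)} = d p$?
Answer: $-1335380$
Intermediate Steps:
$z{\left(d \right)} = - 10 d$ ($z{\left(d \right)} = d \left(-10\right) = - 10 d$)
$o{\left(g \right)} = - 10 g + 2 g^{2}$ ($o{\left(g \right)} = \left(g^{2} + g g\right) - 10 g = \left(g^{2} + g^{2}\right) - 10 g = 2 g^{2} - 10 g = - 10 g + 2 g^{2}$)
$K = -1335311$
$s = 69$ ($s = -8 + \left(609 - 2 \cdot 19 \left(-5 + 19\right)\right) = -8 + \left(609 - 2 \cdot 19 \cdot 14\right) = -8 + \left(609 - 532\right) = -8 + 77 = 69$)
$K - s = -1335311 - 69 = -1335380$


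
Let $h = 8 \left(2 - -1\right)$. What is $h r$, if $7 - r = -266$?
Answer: $6552$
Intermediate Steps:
$r = 273$ ($r = 7 - -266 = 7 + 266 = 273$)
$h = 24$ ($h = 8 \left(2 + 1\right) = 8 \cdot 3 = 24$)
$h r = 24 \cdot 273 = 6552$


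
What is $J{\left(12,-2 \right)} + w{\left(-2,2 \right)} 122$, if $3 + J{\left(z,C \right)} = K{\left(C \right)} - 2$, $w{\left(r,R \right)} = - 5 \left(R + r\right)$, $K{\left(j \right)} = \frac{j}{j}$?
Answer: $-4$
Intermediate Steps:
$K{\left(j \right)} = 1$
$w{\left(r,R \right)} = - 5 R - 5 r$
$J{\left(z,C \right)} = -4$ ($J{\left(z,C \right)} = -3 + \left(1 - 2\right) = -3 - 1 = -4$)
$J{\left(12,-2 \right)} + w{\left(-2,2 \right)} 122 = -4 + \left(\left(-5\right) 2 - -10\right) 122 = -4 + \left(-10 + 10\right) 122 = -4 + 0 \cdot 122 = -4 + 0 = -4$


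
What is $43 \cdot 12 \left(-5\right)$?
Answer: $-2580$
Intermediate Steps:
$43 \cdot 12 \left(-5\right) = 516 \left(-5\right) = -2580$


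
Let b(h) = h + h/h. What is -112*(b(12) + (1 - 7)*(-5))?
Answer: -4816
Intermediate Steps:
b(h) = 1 + h (b(h) = h + 1 = 1 + h)
-112*(b(12) + (1 - 7)*(-5)) = -112*((1 + 12) + (1 - 7)*(-5)) = -112*(13 - 6*(-5)) = -112*(13 + 30) = -112*43 = -4816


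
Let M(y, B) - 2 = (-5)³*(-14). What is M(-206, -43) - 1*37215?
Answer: -35463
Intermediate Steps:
M(y, B) = 1752 (M(y, B) = 2 + (-5)³*(-14) = 2 - 125*(-14) = 2 + 1750 = 1752)
M(-206, -43) - 1*37215 = 1752 - 1*37215 = 1752 - 37215 = -35463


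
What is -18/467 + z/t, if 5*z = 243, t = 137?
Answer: 101151/319895 ≈ 0.31620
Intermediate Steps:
z = 243/5 (z = (⅕)*243 = 243/5 ≈ 48.600)
-18/467 + z/t = -18/467 + (243/5)/137 = -18*1/467 + (243/5)*(1/137) = -18/467 + 243/685 = 101151/319895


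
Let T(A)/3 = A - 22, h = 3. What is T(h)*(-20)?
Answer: 1140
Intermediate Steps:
T(A) = -66 + 3*A (T(A) = 3*(A - 22) = 3*(-22 + A) = -66 + 3*A)
T(h)*(-20) = (-66 + 3*3)*(-20) = (-66 + 9)*(-20) = -57*(-20) = 1140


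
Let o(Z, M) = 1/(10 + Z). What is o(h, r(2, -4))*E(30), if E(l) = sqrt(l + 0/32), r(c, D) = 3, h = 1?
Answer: sqrt(30)/11 ≈ 0.49793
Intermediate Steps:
E(l) = sqrt(l) (E(l) = sqrt(l + 0*(1/32)) = sqrt(l + 0) = sqrt(l))
o(h, r(2, -4))*E(30) = sqrt(30)/(10 + 1) = sqrt(30)/11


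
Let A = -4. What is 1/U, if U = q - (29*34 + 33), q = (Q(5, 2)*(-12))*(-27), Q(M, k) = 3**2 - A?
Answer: 1/3193 ≈ 0.00031319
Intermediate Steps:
Q(M, k) = 13 (Q(M, k) = 3**2 - 1*(-4) = 9 + 4 = 13)
q = 4212 (q = (13*(-12))*(-27) = -156*(-27) = 4212)
U = 3193 (U = 4212 - (29*34 + 33) = 4212 - (986 + 33) = 4212 - 1*1019 = 4212 - 1019 = 3193)
1/U = 1/3193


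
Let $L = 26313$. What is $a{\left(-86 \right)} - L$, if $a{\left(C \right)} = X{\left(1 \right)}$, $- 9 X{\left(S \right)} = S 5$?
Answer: $- \frac{236822}{9} \approx -26314.0$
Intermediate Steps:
$X{\left(S \right)} = - \frac{5 S}{9}$ ($X{\left(S \right)} = - \frac{S 5}{9} = - \frac{5 S}{9}$)
$a{\left(C \right)} = - \frac{5}{9}$ ($a{\left(C \right)} = \left(- \frac{5}{9}\right) 1 = - \frac{5}{9}$)
$a{\left(-86 \right)} - L = - \frac{5}{9} - 26313 = - \frac{236822}{9}$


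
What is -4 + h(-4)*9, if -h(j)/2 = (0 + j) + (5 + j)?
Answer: 50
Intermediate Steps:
h(j) = -10 - 4*j (h(j) = -2*((0 + j) + (5 + j)) = -2*(j + (5 + j)) = -2*(5 + 2*j) = -10 - 4*j)
-4 + h(-4)*9 = -4 + (-10 - 4*(-4))*9 = -4 + (-10 + 16)*9 = -4 + 6*9 = -4 + 54 = 50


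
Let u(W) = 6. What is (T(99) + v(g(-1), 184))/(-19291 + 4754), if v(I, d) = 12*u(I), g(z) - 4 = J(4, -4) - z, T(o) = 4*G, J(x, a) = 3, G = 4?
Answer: -88/14537 ≈ -0.0060535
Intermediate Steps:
T(o) = 16 (T(o) = 4*4 = 16)
g(z) = 7 - z (g(z) = 4 + (3 - z) = 7 - z)
v(I, d) = 72 (v(I, d) = 12*6 = 72)
(T(99) + v(g(-1), 184))/(-19291 + 4754) = (16 + 72)/(-19291 + 4754) = 88/(-14537) = 88*(-1/14537) = -88/14537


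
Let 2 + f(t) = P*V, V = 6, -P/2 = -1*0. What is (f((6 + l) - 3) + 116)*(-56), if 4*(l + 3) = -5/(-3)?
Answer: -6384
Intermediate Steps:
P = 0 (P = -(-2)*0 = -2*0 = 0)
l = -31/12 (l = -3 + (-5/(-3))/4 = -3 + (-5*(-⅓))/4 = -3 + (¼)*(5/3) = -3 + 5/12 = -31/12 ≈ -2.5833)
f(t) = -2 (f(t) = -2 + 0*6 = -2 + 0 = -2)
(f((6 + l) - 3) + 116)*(-56) = (-2 + 116)*(-56) = 114*(-56) = -6384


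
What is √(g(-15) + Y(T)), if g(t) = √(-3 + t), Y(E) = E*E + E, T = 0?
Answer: 2^(¼)*√3*√I ≈ 1.4565 + 1.4565*I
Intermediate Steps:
Y(E) = E + E² (Y(E) = E² + E = E + E²)
√(g(-15) + Y(T)) = √(√(-3 - 15) + 0*(1 + 0)) = √(√(-18) + 0*1) = √(3*I*√2 + 0) = √(3*I*√2) = 2^(¼)*√3*√I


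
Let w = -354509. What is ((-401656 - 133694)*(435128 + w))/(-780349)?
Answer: 43159381650/780349 ≈ 55308.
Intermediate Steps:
((-401656 - 133694)*(435128 + w))/(-780349) = ((-401656 - 133694)*(435128 - 354509))/(-780349) = -535350*80619*(-1/780349) = -43159381650*(-1/780349) = 43159381650/780349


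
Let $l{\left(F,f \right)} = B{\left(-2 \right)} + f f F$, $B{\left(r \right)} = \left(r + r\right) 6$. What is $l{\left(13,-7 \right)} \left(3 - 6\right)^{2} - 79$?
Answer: $5438$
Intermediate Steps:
$B{\left(r \right)} = 12 r$ ($B{\left(r \right)} = 2 r 6 = 12 r$)
$l{\left(F,f \right)} = -24 + F f^{2}$ ($l{\left(F,f \right)} = 12 \left(-2\right) + f f F = -24 + f^{2} F = -24 + F f^{2}$)
$l{\left(13,-7 \right)} \left(3 - 6\right)^{2} - 79 = \left(-24 + 13 \left(-7\right)^{2}\right) \left(3 - 6\right)^{2} - 79 = \left(-24 + 13 \cdot 49\right) \left(-3\right)^{2} - 79 = \left(-24 + 637\right) 9 - 79 = 613 \cdot 9 - 79 = 5517 - 79 = 5438$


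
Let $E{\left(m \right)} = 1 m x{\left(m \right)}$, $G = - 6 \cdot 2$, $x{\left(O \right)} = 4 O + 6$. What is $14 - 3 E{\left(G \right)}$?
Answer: $-1498$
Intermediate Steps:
$x{\left(O \right)} = 6 + 4 O$
$G = -12$ ($G = \left(-1\right) 12 = -12$)
$E{\left(m \right)} = m \left(6 + 4 m\right)$ ($E{\left(m \right)} = 1 m \left(6 + 4 m\right) = m \left(6 + 4 m\right)$)
$14 - 3 E{\left(G \right)} = 14 - 3 \cdot 2 \left(-12\right) \left(3 + 2 \left(-12\right)\right) = 14 - 3 \cdot 2 \left(-12\right) \left(3 - 24\right) = 14 - 3 \cdot 2 \left(-12\right) \left(-21\right) = 14 - 1512 = -1498$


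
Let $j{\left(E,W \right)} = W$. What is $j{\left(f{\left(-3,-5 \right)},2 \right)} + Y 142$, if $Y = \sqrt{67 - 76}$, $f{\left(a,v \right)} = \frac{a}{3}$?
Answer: $2 + 426 i \approx 2.0 + 426.0 i$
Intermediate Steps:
$f{\left(a,v \right)} = \frac{a}{3}$ ($f{\left(a,v \right)} = a \frac{1}{3} = \frac{a}{3}$)
$Y = 3 i$ ($Y = \sqrt{-9} = 3 i \approx 3.0 i$)
$j{\left(f{\left(-3,-5 \right)},2 \right)} + Y 142 = 2 + 3 i 142 = 2 + 426 i$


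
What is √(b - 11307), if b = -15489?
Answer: 2*I*√6699 ≈ 163.69*I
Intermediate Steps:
√(b - 11307) = √(-15489 - 11307) = √(-26796) = 2*I*√6699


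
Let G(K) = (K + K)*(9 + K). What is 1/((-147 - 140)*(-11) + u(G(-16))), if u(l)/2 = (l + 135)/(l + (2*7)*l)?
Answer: 1680/5304119 ≈ 0.00031673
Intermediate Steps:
G(K) = 2*K*(9 + K) (G(K) = (2*K)*(9 + K) = 2*K*(9 + K))
u(l) = 2*(135 + l)/(15*l) (u(l) = 2*((l + 135)/(l + (2*7)*l)) = 2*((135 + l)/(l + 14*l)) = 2*((135 + l)/((15*l))) = 2*((135 + l)*(1/(15*l))) = 2*((135 + l)/(15*l)) = 2*(135 + l)/(15*l))
1/((-147 - 140)*(-11) + u(G(-16))) = 1/((-147 - 140)*(-11) + (2/15 + 18/((2*(-16)*(9 - 16))))) = 1/(-287*(-11) + (2/15 + 18/((2*(-16)*(-7))))) = 1/(3157 + (2/15 + 18/224)) = 1/(3157 + (2/15 + 18*(1/224))) = 1/(3157 + (2/15 + 9/112)) = 1/(3157 + 359/1680) = 1/(5304119/1680) = 1680/5304119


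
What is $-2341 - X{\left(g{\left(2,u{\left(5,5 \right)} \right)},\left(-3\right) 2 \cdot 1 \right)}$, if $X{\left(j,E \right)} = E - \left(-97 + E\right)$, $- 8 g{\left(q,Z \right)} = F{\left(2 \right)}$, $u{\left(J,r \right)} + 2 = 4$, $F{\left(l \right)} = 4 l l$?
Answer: $-2438$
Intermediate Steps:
$F{\left(l \right)} = 4 l^{2}$
$u{\left(J,r \right)} = 2$ ($u{\left(J,r \right)} = -2 + 4 = 2$)
$g{\left(q,Z \right)} = -2$ ($g{\left(q,Z \right)} = - \frac{4 \cdot 2^{2}}{8} = - \frac{4 \cdot 4}{8} = \left(- \frac{1}{8}\right) 16 = -2$)
$X{\left(j,E \right)} = 97$
$-2341 - X{\left(g{\left(2,u{\left(5,5 \right)} \right)},\left(-3\right) 2 \cdot 1 \right)} = -2341 - 97 = -2438$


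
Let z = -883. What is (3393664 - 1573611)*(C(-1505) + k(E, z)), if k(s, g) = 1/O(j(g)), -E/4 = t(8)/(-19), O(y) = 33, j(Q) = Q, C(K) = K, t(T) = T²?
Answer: -90391112192/33 ≈ -2.7391e+9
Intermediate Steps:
E = 256/19 (E = -4*8²/(-19) = -(-4)*64/19 = -4*(-64/19) = 256/19 ≈ 13.474)
k(s, g) = 1/33
(3393664 - 1573611)*(C(-1505) + k(E, z)) = (3393664 - 1573611)*(-1505 + 1/33) = 1820053*(-49664/33) = -90391112192/33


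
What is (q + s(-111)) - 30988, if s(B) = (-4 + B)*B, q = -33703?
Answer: -51926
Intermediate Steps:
s(B) = B*(-4 + B)
(q + s(-111)) - 30988 = (-33703 - 111*(-4 - 111)) - 30988 = (-33703 - 111*(-115)) - 30988 = (-33703 + 12765) - 30988 = -20938 - 30988 = -51926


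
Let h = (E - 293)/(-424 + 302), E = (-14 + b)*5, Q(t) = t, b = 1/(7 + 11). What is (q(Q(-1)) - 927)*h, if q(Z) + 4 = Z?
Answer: -1521257/549 ≈ -2771.0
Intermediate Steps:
b = 1/18 ≈ 0.055556
q(Z) = -4 + Z
E = -1255/18 (E = (-14 + 1/18)*5 = -251/18*5 = -1255/18 ≈ -69.722)
h = 6529/2196 (h = (-1255/18 - 293)/(-424 + 302) = -6529/18/(-122) = -6529/18*(-1/122) = 6529/2196 ≈ 2.9731)
(q(Q(-1)) - 927)*h = ((-4 - 1) - 927)*(6529/2196) = (-5 - 927)*(6529/2196) = -932*6529/2196 = -1521257/549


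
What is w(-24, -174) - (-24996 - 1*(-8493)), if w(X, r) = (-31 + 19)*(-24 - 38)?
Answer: 17247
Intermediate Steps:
w(X, r) = 744 (w(X, r) = -12*(-62) = 744)
w(-24, -174) - (-24996 - 1*(-8493)) = 744 - (-24996 - 1*(-8493)) = 744 - (-24996 + 8493) = 744 - 1*(-16503) = 744 + 16503 = 17247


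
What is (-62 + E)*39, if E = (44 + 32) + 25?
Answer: 1521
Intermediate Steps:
E = 101 (E = 76 + 25 = 101)
(-62 + E)*39 = (-62 + 101)*39 = 39*39 = 1521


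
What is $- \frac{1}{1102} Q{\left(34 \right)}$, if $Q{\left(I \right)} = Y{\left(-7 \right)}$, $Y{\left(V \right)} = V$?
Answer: $\frac{7}{1102} \approx 0.0063521$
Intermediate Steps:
$Q{\left(I \right)} = -7$
$- \frac{1}{1102} Q{\left(34 \right)} = - \frac{1}{1102} \left(-7\right) = \left(-1\right) \frac{1}{1102} \left(-7\right) = \left(- \frac{1}{1102}\right) \left(-7\right) = \frac{7}{1102}$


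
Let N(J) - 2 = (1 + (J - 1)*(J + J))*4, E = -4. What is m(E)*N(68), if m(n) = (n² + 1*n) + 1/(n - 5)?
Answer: 3900578/9 ≈ 4.3340e+5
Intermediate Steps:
m(n) = n + n² + 1/(-5 + n) (m(n) = (n² + n) + 1/(-5 + n) = (n + n²) + 1/(-5 + n) = n + n² + 1/(-5 + n))
N(J) = 6 + 8*J*(-1 + J) (N(J) = 2 + (1 + (J - 1)*(J + J))*4 = 2 + (1 + (-1 + J)*(2*J))*4 = 2 + (1 + 2*J*(-1 + J))*4 = 2 + (4 + 8*J*(-1 + J)) = 6 + 8*J*(-1 + J))
m(E)*N(68) = ((1 + (-4)³ - 5*(-4) - 4*(-4)²)/(-5 - 4))*(6 - 8*68 + 8*68²) = ((1 - 64 + 20 - 4*16)/(-9))*(6 - 544 + 8*4624) = (-(1 - 64 + 20 - 64)/9)*(6 - 544 + 36992) = -⅑*(-107)*36454 = (107/9)*36454 = 3900578/9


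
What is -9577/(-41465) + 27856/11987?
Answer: 1269848539/497040955 ≈ 2.5548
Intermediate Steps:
-9577/(-41465) + 27856/11987 = -9577*(-1/41465) + 27856*(1/11987) = 9577/41465 + 27856/11987 = 1269848539/497040955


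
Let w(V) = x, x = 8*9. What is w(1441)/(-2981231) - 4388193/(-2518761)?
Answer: 4360678551597/2503002791597 ≈ 1.7422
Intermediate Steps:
x = 72
w(V) = 72
w(1441)/(-2981231) - 4388193/(-2518761) = 72/(-2981231) - 4388193/(-2518761) = 72*(-1/2981231) - 4388193*(-1/2518761) = -72/2981231 + 1462731/839587 = 4360678551597/2503002791597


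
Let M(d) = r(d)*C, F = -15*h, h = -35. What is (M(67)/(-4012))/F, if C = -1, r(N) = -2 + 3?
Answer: 1/2106300 ≈ 4.7477e-7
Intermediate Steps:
r(N) = 1
F = 525 (F = -15*(-35) = 525)
M(d) = -1 (M(d) = 1*(-1) = -1)
(M(67)/(-4012))/F = -1/(-4012)/525 = -1*(-1/4012)*(1/525) = (1/4012)*(1/525) = 1/2106300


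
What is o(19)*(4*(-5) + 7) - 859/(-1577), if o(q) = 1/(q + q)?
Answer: 639/3154 ≈ 0.20260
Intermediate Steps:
o(q) = 1/(2*q)
o(19)*(4*(-5) + 7) - 859/(-1577) = ((½)/19)*(4*(-5) + 7) - 859/(-1577) = ((½)*(1/19))*(-20 + 7) - 859*(-1/1577) = (1/38)*(-13) + 859/1577 = -13/38 + 859/1577 = 639/3154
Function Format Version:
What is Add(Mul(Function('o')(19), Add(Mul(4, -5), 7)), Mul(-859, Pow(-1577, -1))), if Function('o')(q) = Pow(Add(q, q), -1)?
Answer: Rational(639, 3154) ≈ 0.20260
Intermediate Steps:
Function('o')(q) = Mul(Rational(1, 2), Pow(q, -1)) (Function('o')(q) = Pow(Mul(2, q), -1) = Mul(Rational(1, 2), Pow(q, -1)))
Add(Mul(Function('o')(19), Add(Mul(4, -5), 7)), Mul(-859, Pow(-1577, -1))) = Add(Mul(Mul(Rational(1, 2), Pow(19, -1)), Add(Mul(4, -5), 7)), Mul(-859, Pow(-1577, -1))) = Add(Mul(Mul(Rational(1, 2), Rational(1, 19)), Add(-20, 7)), Mul(-859, Rational(-1, 1577))) = Add(Mul(Rational(1, 38), -13), Rational(859, 1577)) = Add(Rational(-13, 38), Rational(859, 1577)) = Rational(639, 3154)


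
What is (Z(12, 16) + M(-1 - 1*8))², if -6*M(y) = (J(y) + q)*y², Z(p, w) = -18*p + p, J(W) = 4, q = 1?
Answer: 294849/4 ≈ 73712.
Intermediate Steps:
Z(p, w) = -17*p
M(y) = -5*y²/6 (M(y) = -(4 + 1)*y²/6 = -5*y²/6)
(Z(12, 16) + M(-1 - 1*8))² = (-17*12 - 5*(-1 - 1*8)²/6)² = (-204 - 5*(-1 - 8)²/6)² = (-204 - ⅚*(-9)²)² = (-204 - ⅚*81)² = (-204 - 135/2)² = (-543/2)² = 294849/4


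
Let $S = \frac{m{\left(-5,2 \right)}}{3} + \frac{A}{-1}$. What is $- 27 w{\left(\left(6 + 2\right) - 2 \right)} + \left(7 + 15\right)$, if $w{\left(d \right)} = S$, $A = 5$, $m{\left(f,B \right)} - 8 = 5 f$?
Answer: $310$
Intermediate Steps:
$m{\left(f,B \right)} = 8 + 5 f$
$S = - \frac{32}{3}$ ($S = \frac{8 + 5 \left(-5\right)}{3} + \frac{5}{-1} = \left(8 - 25\right) \frac{1}{3} + 5 \left(-1\right) = \left(-17\right) \frac{1}{3} - 5 = - \frac{17}{3} - 5 = - \frac{32}{3} \approx -10.667$)
$w{\left(d \right)} = - \frac{32}{3}$
$- 27 w{\left(\left(6 + 2\right) - 2 \right)} + \left(7 + 15\right) = \left(-27\right) \left(- \frac{32}{3}\right) + \left(7 + 15\right) = 288 + 22 = 310$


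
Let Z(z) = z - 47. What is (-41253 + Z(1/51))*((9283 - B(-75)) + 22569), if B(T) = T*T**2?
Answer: -955684726373/51 ≈ -1.8739e+10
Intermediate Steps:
B(T) = T**3
Z(z) = -47 + z
(-41253 + Z(1/51))*((9283 - B(-75)) + 22569) = (-41253 + (-47 + 1/51))*((9283 - 1*(-75)**3) + 22569) = (-41253 + (-47 + 1/51))*((9283 - 1*(-421875)) + 22569) = (-41253 - 2396/51)*((9283 + 421875) + 22569) = -2106299*(431158 + 22569)/51 = -2106299/51*453727 = -955684726373/51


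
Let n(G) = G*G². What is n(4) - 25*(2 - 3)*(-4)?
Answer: -36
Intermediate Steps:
n(G) = G³
n(4) - 25*(2 - 3)*(-4) = 4³ - 25*(2 - 3)*(-4) = 64 - (-25)*(-4) = 64 - 25*4 = 64 - 100 = -36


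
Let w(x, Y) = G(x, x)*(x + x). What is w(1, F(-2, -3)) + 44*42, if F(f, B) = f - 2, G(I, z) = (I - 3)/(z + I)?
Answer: 1846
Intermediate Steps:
G(I, z) = (-3 + I)/(I + z)
F(f, B) = -2 + f
w(x, Y) = -3 + x (w(x, Y) = ((-3 + x)/(x + x))*(x + x) = ((-3 + x)/((2*x)))*(2*x) = ((1/(2*x))*(-3 + x))*(2*x) = ((-3 + x)/(2*x))*(2*x) = -3 + x)
w(1, F(-2, -3)) + 44*42 = (-3 + 1) + 44*42 = -2 + 1848 = 1846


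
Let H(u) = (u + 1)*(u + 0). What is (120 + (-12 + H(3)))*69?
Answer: 8280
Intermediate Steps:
H(u) = u*(1 + u) (H(u) = (1 + u)*u = u*(1 + u))
(120 + (-12 + H(3)))*69 = (120 + (-12 + 3*(1 + 3)))*69 = (120 + (-12 + 3*4))*69 = (120 + (-12 + 12))*69 = (120 + 0)*69 = 120*69 = 8280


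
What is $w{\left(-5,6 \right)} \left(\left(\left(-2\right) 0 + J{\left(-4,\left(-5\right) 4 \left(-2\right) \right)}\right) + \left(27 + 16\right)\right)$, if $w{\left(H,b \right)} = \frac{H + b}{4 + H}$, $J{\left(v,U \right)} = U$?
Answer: $-83$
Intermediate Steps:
$w{\left(H,b \right)} = \frac{H + b}{4 + H}$
$w{\left(-5,6 \right)} \left(\left(\left(-2\right) 0 + J{\left(-4,\left(-5\right) 4 \left(-2\right) \right)}\right) + \left(27 + 16\right)\right) = \frac{-5 + 6}{4 - 5} \left(\left(\left(-2\right) 0 + \left(-5\right) 4 \left(-2\right)\right) + \left(27 + 16\right)\right) = \frac{1}{-1} \cdot 1 \left(\left(0 - -40\right) + 43\right) = \left(-1\right) 1 \left(\left(0 + 40\right) + 43\right) = - (40 + 43) = \left(-1\right) 83 = -83$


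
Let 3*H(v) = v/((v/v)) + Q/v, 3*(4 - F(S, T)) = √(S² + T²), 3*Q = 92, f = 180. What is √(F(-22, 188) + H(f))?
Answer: √(129715 - 17550*√53)/45 ≈ 0.98107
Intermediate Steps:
Q = 92/3 (Q = (⅓)*92 = 92/3 ≈ 30.667)
F(S, T) = 4 - √(S² + T²)/3
H(v) = v/3 + 92/(9*v) (H(v) = (v/((v/v)) + 92/(3*v))/3 = (v/1 + 92/(3*v))/3 = (v*1 + 92/(3*v))/3 = (v + 92/(3*v))/3 = v/3 + 92/(9*v))
√(F(-22, 188) + H(f)) = √((4 - √((-22)² + 188²)/3) + ((⅓)*180 + (92/9)/180)) = √((4 - √(484 + 35344)/3) + (60 + (92/9)*(1/180))) = √((4 - 26*√53/3) + (60 + 23/405)) = √((4 - 26*√53/3) + 24323/405) = √(25943/405 - 26*√53/3)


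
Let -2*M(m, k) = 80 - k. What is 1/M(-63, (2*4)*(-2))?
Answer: -1/48 ≈ -0.020833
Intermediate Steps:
M(m, k) = -40 + k/2 (M(m, k) = -(80 - k)/2 = -40 + k/2)
1/M(-63, (2*4)*(-2)) = 1/(-40 + ((2*4)*(-2))/2) = 1/(-40 + (8*(-2))/2) = 1/(-40 + (½)*(-16)) = 1/(-40 - 8) = 1/(-48) = -1/48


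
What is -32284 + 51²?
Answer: -29683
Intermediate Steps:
-32284 + 51² = -32284 + 2601 = -29683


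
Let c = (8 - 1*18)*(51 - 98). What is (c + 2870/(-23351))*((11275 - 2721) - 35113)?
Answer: -291408003900/23351 ≈ -1.2479e+7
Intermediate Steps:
c = 470 (c = (8 - 18)*(-47) = -10*(-47) = 470)
(c + 2870/(-23351))*((11275 - 2721) - 35113) = (470 + 2870/(-23351))*((11275 - 2721) - 35113) = (470 + 2870*(-1/23351))*(8554 - 35113) = (470 - 2870/23351)*(-26559) = (10972100/23351)*(-26559) = -291408003900/23351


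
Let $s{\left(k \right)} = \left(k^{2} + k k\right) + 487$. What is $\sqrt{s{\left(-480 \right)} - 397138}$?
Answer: $\sqrt{64149} \approx 253.28$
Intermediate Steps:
$s{\left(k \right)} = 487 + 2 k^{2}$ ($s{\left(k \right)} = \left(k^{2} + k^{2}\right) + 487 = 2 k^{2} + 487 = 487 + 2 k^{2}$)
$\sqrt{s{\left(-480 \right)} - 397138} = \sqrt{\left(487 + 2 \left(-480\right)^{2}\right) - 397138} = \sqrt{\left(487 + 2 \cdot 230400\right) - 397138} = \sqrt{\left(487 + 460800\right) - 397138} = \sqrt{461287 - 397138} = \sqrt{64149}$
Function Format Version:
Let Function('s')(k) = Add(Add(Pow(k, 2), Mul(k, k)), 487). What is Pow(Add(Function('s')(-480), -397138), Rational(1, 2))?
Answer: Pow(64149, Rational(1, 2)) ≈ 253.28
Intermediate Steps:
Function('s')(k) = Add(487, Mul(2, Pow(k, 2))) (Function('s')(k) = Add(Add(Pow(k, 2), Pow(k, 2)), 487) = Add(Mul(2, Pow(k, 2)), 487) = Add(487, Mul(2, Pow(k, 2))))
Pow(Add(Function('s')(-480), -397138), Rational(1, 2)) = Pow(Add(Add(487, Mul(2, Pow(-480, 2))), -397138), Rational(1, 2)) = Pow(Add(Add(487, Mul(2, 230400)), -397138), Rational(1, 2)) = Pow(Add(Add(487, 460800), -397138), Rational(1, 2)) = Pow(Add(461287, -397138), Rational(1, 2)) = Pow(64149, Rational(1, 2))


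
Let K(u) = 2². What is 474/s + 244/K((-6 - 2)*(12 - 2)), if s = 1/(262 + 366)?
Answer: 297733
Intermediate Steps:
s = 1/628 ≈ 0.0015924
K(u) = 4
474/s + 244/K((-6 - 2)*(12 - 2)) = 474/(1/628) + 244/4 = 474*628 + 244*(¼) = 297672 + 61 = 297733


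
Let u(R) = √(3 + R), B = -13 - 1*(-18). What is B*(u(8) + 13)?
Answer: 65 + 5*√11 ≈ 81.583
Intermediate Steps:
B = 5 (B = -13 + 18 = 5)
B*(u(8) + 13) = 5*(√(3 + 8) + 13) = 5*(√11 + 13) = 5*(13 + √11) = 65 + 5*√11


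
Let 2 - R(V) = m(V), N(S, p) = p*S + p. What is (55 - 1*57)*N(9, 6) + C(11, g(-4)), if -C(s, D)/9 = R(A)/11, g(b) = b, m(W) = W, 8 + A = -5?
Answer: -1455/11 ≈ -132.27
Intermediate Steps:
A = -13 (A = -8 - 5 = -13)
N(S, p) = p + S*p (N(S, p) = S*p + p = p + S*p)
R(V) = 2 - V
C(s, D) = -135/11 (C(s, D) = -9*(2 - 1*(-13))/11 = -9*(2 + 13)/11 = -135/11)
(55 - 1*57)*N(9, 6) + C(11, g(-4)) = (55 - 1*57)*(6*(1 + 9)) - 135/11 = (55 - 57)*(6*10) - 135/11 = -2*60 - 135/11 = -120 - 135/11 = -1455/11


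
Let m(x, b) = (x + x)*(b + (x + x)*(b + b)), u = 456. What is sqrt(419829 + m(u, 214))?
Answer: 3*sqrt(39622381) ≈ 18884.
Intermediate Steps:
m(x, b) = 2*x*(b + 4*b*x) (m(x, b) = (2*x)*(b + (2*x)*(2*b)) = (2*x)*(b + 4*b*x) = 2*x*(b + 4*b*x))
sqrt(419829 + m(u, 214)) = sqrt(419829 + 2*214*456*(1 + 4*456)) = sqrt(419829 + 2*214*456*(1 + 1824)) = sqrt(419829 + 2*214*456*1825) = sqrt(419829 + 356181600) = sqrt(356601429) = 3*sqrt(39622381)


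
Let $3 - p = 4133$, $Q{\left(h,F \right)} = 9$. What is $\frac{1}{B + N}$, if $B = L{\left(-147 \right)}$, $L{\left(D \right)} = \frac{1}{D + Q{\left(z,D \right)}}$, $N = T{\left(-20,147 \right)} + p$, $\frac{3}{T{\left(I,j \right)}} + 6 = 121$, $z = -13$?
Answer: $- \frac{690}{2849687} \approx -0.00024213$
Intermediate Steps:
$p = -4130$ ($p = 3 - 4133 = -4130$)
$T{\left(I,j \right)} = \frac{3}{115}$ ($T{\left(I,j \right)} = \frac{3}{-6 + 121} = \frac{3}{115}$)
$N = - \frac{474947}{115}$ ($N = \frac{3}{115} - 4130 = - \frac{474947}{115} \approx -4130.0$)
$L{\left(D \right)} = \frac{1}{9 + D}$ ($L{\left(D \right)} = \frac{1}{D + 9} = \frac{1}{9 + D}$)
$B = - \frac{1}{138}$ ($B = \frac{1}{9 - 147} = \frac{1}{-138} = - \frac{1}{138} \approx -0.0072464$)
$\frac{1}{B + N} = \frac{1}{- \frac{1}{138} - \frac{474947}{115}} = \frac{1}{- \frac{2849687}{690}} = - \frac{690}{2849687}$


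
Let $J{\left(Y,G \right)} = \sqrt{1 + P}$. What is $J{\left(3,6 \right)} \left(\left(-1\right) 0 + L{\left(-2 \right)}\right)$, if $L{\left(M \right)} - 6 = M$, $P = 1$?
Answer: $4 \sqrt{2} \approx 5.6569$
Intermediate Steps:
$J{\left(Y,G \right)} = \sqrt{2}$ ($J{\left(Y,G \right)} = \sqrt{1 + 1} = \sqrt{2}$)
$L{\left(M \right)} = 6 + M$
$J{\left(3,6 \right)} \left(\left(-1\right) 0 + L{\left(-2 \right)}\right) = \sqrt{2} \left(\left(-1\right) 0 + \left(6 - 2\right)\right) = \sqrt{2} \left(0 + 4\right) = \sqrt{2} \cdot 4 = 4 \sqrt{2}$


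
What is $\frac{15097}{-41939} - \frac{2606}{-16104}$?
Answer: $- \frac{66914527}{337692828} \approx -0.19815$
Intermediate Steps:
$\frac{15097}{-41939} - \frac{2606}{-16104} = 15097 \left(- \frac{1}{41939}\right) - - \frac{1303}{8052} = - \frac{15097}{41939} + \frac{1303}{8052} = - \frac{66914527}{337692828}$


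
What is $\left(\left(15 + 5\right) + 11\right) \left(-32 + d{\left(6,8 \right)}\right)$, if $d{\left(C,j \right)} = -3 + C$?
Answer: $-899$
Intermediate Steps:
$\left(\left(15 + 5\right) + 11\right) \left(-32 + d{\left(6,8 \right)}\right) = \left(\left(15 + 5\right) + 11\right) \left(-32 + \left(-3 + 6\right)\right) = \left(20 + 11\right) \left(-32 + 3\right) = 31 \left(-29\right) = -899$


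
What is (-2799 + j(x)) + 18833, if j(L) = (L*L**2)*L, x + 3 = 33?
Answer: 826034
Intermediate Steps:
x = 30 (x = -3 + 33 = 30)
j(L) = L**4 (j(L) = L**3*L = L**4)
(-2799 + j(x)) + 18833 = (-2799 + 30**4) + 18833 = (-2799 + 810000) + 18833 = 807201 + 18833 = 826034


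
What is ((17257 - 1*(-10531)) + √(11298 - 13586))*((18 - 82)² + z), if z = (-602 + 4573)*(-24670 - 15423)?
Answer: -4423994292116 - 636820828*I*√143 ≈ -4.424e+12 - 7.6153e+9*I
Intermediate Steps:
z = -159209303 (z = 3971*(-40093) = -159209303)
((17257 - 1*(-10531)) + √(11298 - 13586))*((18 - 82)² + z) = ((17257 - 1*(-10531)) + √(11298 - 13586))*((18 - 82)² - 159209303) = ((17257 + 10531) + √(-2288))*((-64)² - 159209303) = (27788 + 4*I*√143)*(4096 - 159209303) = (27788 + 4*I*√143)*(-159205207) = -4423994292116 - 636820828*I*√143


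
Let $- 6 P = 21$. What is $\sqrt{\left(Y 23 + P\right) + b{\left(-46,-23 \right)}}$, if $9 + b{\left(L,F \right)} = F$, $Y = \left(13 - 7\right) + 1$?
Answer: $\frac{\sqrt{502}}{2} \approx 11.203$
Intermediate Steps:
$Y = 7$ ($Y = 6 + 1 = 7$)
$b{\left(L,F \right)} = -9 + F$
$P = - \frac{7}{2}$ ($P = \left(- \frac{1}{6}\right) 21 = - \frac{7}{2} \approx -3.5$)
$\sqrt{\left(Y 23 + P\right) + b{\left(-46,-23 \right)}} = \sqrt{\left(7 \cdot 23 - \frac{7}{2}\right) - 32} = \sqrt{\left(161 - \frac{7}{2}\right) - 32} = \sqrt{\frac{315}{2} - 32} = \sqrt{\frac{251}{2}} = \frac{\sqrt{502}}{2}$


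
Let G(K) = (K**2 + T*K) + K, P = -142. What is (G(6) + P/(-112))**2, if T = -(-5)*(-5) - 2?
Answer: 44209201/3136 ≈ 14097.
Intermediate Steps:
T = -27 (T = -1*25 - 2 = -25 - 2 = -27)
G(K) = K**2 - 26*K (G(K) = (K**2 - 27*K) + K = K**2 - 26*K)
(G(6) + P/(-112))**2 = (6*(-26 + 6) - 142/(-112))**2 = (6*(-20) - 142*(-1/112))**2 = (-120 + 71/56)**2 = (-6649/56)**2 = 44209201/3136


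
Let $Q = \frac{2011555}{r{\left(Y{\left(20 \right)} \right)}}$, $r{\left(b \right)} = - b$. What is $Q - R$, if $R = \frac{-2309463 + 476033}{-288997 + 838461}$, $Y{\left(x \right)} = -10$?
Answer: $\frac{55264769541}{274732} \approx 2.0116 \cdot 10^{5}$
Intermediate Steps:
$R = - \frac{916715}{274732}$ ($R = - \frac{1833430}{549464} = \left(-1833430\right) \frac{1}{549464} = - \frac{916715}{274732} \approx -3.3368$)
$Q = \frac{402311}{2}$ ($Q = \frac{2011555}{\left(-1\right) \left(-10\right)} = \frac{2011555}{10} = 2011555 \cdot \frac{1}{10} = \frac{402311}{2} \approx 2.0116 \cdot 10^{5}$)
$Q - R = \frac{402311}{2} - - \frac{916715}{274732} = \frac{402311}{2} + \frac{916715}{274732} = \frac{55264769541}{274732}$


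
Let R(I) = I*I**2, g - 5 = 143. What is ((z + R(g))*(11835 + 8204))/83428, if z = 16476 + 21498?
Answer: 32861615437/41714 ≈ 7.8778e+5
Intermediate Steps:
g = 148 (g = 5 + 143 = 148)
R(I) = I**3
z = 37974
((z + R(g))*(11835 + 8204))/83428 = ((37974 + 148**3)*(11835 + 8204))/83428 = ((37974 + 3241792)*20039)*(1/83428) = (3279766*20039)*(1/83428) = 65723230874*(1/83428) = 32861615437/41714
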